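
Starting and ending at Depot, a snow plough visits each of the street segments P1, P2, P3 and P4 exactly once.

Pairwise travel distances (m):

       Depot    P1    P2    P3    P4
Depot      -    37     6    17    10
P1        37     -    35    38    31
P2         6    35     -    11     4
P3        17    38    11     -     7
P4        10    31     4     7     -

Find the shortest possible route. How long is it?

Shortest round trip = 92 m.

There are 12 distinct closed tours to check (reversals are equivalent).
Depot → P1 → P2 → P3 → P4 → Depot: 37+35+11+7+10 = 100
Depot → P1 → P2 → P4 → P3 → Depot: 37+35+4+7+17 = 100
Depot → P1 → P3 → P2 → P4 → Depot: 37+38+11+4+10 = 100
Depot → P1 → P3 → P4 → P2 → Depot: 37+38+7+4+6 = 92
Depot → P1 → P4 → P2 → P3 → Depot: 37+31+4+11+17 = 100
Depot → P1 → P4 → P3 → P2 → Depot: 37+31+7+11+6 = 92
Depot → P2 → P1 → P3 → P4 → Depot: 6+35+38+7+10 = 96
Depot → P2 → P1 → P4 → P3 → Depot: 6+35+31+7+17 = 96
Depot → P2 → P3 → P1 → P4 → Depot: 6+11+38+31+10 = 96
Depot → P2 → P4 → P1 → P3 → Depot: 6+4+31+38+17 = 96
Depot → P3 → P1 → P2 → P4 → Depot: 17+38+35+4+10 = 104
Depot → P3 → P2 → P1 → P4 → Depot: 17+11+35+31+10 = 104
The minimum is 92.
One optimal route: Depot → P1 → P3 → P4 → P2 → Depot (or its reverse).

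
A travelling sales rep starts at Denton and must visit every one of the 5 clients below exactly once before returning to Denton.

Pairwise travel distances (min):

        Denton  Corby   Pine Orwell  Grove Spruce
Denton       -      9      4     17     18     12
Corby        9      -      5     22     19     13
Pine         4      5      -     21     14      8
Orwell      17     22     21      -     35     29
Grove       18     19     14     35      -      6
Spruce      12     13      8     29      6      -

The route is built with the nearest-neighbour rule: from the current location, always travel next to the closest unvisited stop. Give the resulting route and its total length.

80 min along Denton → Pine → Corby → Spruce → Grove → Orwell → Denton.

From Denton: distances to unvisited — Pine=4, Corby=9, Spruce=12, Orwell=17, Grove=18. Nearest is Pine (4).
From Pine: distances to unvisited — Corby=5, Spruce=8, Grove=14, Orwell=21. Nearest is Corby (5).
From Corby: distances to unvisited — Spruce=13, Grove=19, Orwell=22. Nearest is Spruce (13).
From Spruce: distances to unvisited — Grove=6, Orwell=29. Nearest is Grove (6).
From Grove: distances to unvisited — Orwell=35. Nearest is Orwell (35).
Return Orwell→Denton: 17.
Total = 4 + 5 + 13 + 6 + 35 + 17 = 80.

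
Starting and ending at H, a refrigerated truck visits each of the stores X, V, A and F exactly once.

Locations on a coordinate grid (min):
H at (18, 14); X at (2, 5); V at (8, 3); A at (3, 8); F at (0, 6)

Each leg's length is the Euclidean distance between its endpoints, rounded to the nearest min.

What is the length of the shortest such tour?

Shortest round trip = 43 min.

H - X - V - A - F - H: 18+6+7+4+20 = 55
H - X - V - F - A - H: 18+6+9+4+16 = 53
H - X - A - V - F - H: 18+3+7+9+20 = 57
H - X - A - F - V - H: 18+3+4+9+15 = 49
H - X - F - V - A - H: 18+2+9+7+16 = 52
H - X - F - A - V - H: 18+2+4+7+15 = 46
H - V - X - A - F - H: 15+6+3+4+20 = 48
H - V - X - F - A - H: 15+6+2+4+16 = 43
H - V - A - X - F - H: 15+7+3+2+20 = 47
H - V - F - X - A - H: 15+9+2+3+16 = 45
H - A - X - V - F - H: 16+3+6+9+20 = 54
H - A - V - X - F - H: 16+7+6+2+20 = 51
The minimum is 43.
One optimal route: H → V → X → F → A → H (or its reverse).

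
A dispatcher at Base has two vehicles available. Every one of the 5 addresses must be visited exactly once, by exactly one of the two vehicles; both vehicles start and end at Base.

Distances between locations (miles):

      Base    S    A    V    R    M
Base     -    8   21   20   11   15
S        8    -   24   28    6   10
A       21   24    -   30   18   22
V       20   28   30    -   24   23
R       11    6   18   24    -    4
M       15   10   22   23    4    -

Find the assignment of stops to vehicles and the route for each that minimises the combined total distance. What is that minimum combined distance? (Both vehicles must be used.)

Minimum combined distance: 101 miles.

Check every non-empty split of the stops between the two vehicles; for each half take its own optimal tour:
  {S} + {A, V, R, M}: 16 + 86 = 102
  {A} + {S, V, R, M}: 42 + 61 = 103
  {S, A} + {V, R, M}: 53 + 58 = 111
  {V} + {S, A, R, M}: 40 + 61 = 101
  {S, V} + {A, R, M}: 56 + 58 = 114
  {A, V} + {S, R, M}: 71 + 33 = 104
  … (15 splits in total)
Best: vehicle 1 Base → V → Base = 40; vehicle 2 Base → S → R → M → A → Base = 61; combined 101.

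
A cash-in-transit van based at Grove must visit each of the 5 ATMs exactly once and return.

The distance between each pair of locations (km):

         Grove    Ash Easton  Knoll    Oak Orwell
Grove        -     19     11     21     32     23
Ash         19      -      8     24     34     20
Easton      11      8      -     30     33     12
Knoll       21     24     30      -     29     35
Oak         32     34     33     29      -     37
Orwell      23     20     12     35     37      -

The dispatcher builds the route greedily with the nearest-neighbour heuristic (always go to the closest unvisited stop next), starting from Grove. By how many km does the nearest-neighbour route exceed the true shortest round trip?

9 km longer than the optimal tour.

Grove: Easton=11, Ash=19, Knoll=21, Orwell=23, Oak=32 ⇒ Easton
Easton: Ash=8, Orwell=12, Knoll=30, Oak=33 ⇒ Ash
Ash: Orwell=20, Knoll=24, Oak=34 ⇒ Orwell
Orwell: Knoll=35, Oak=37 ⇒ Knoll
Knoll: Oak=29 ⇒ Oak
NN route Grove → Easton → Ash → Orwell → Knoll → Oak → Grove costs 135.
Optimal: Grove → Ash → Easton → Orwell → Oak → Knoll → Grove costs 126 (by enumerating all 60 distinct tours).
Excess = 135 − 126 = 9.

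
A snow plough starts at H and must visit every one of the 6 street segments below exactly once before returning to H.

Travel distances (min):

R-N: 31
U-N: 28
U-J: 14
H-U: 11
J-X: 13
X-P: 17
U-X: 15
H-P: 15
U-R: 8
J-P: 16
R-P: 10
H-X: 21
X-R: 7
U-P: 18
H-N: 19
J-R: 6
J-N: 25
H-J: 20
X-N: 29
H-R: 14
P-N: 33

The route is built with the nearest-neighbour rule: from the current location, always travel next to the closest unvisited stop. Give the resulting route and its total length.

107 min along H → U → R → J → X → P → N → H.

From H: distances to unvisited — U=11, R=14, P=15, N=19, J=20, X=21. Nearest is U (11).
From U: distances to unvisited — R=8, J=14, X=15, P=18, N=28. Nearest is R (8).
From R: distances to unvisited — J=6, X=7, P=10, N=31. Nearest is J (6).
From J: distances to unvisited — X=13, P=16, N=25. Nearest is X (13).
From X: distances to unvisited — P=17, N=29. Nearest is P (17).
From P: distances to unvisited — N=33. Nearest is N (33).
Return N→H: 19.
Total = 11 + 8 + 6 + 13 + 17 + 33 + 19 = 107.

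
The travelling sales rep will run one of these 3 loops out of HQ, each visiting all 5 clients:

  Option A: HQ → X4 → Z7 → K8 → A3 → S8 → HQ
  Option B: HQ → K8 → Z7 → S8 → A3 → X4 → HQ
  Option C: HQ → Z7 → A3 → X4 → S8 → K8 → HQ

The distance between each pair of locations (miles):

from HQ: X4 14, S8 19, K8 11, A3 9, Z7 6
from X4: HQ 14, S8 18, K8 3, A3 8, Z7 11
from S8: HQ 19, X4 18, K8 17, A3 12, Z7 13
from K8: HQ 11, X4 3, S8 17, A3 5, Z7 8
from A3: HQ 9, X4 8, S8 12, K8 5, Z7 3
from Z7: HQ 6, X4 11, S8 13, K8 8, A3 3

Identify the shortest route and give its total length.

63 miles — Option C is the shortest.

Option A: 14 + 11 + 8 + 5 + 12 + 19 = 69
Option B: 11 + 8 + 13 + 12 + 8 + 14 = 66
Option C: 6 + 3 + 8 + 18 + 17 + 11 = 63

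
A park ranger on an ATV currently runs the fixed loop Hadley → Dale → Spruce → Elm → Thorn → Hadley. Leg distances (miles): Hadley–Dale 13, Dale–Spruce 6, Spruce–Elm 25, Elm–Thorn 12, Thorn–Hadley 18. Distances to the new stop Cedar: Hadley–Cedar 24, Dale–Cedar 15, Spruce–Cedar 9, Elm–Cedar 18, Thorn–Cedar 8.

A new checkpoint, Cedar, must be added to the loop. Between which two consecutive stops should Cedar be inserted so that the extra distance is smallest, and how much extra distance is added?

Adding 2 miles by placing Cedar on the Spruce–Elm leg.

Insertion cost between consecutive stops i–j is d(i,Cedar) + d(Cedar,j) − d(i,j):
  between Hadley and Dale: 24 + 15 − 13 = 26
  between Dale and Spruce: 15 + 9 − 6 = 18
  between Spruce and Elm: 9 + 18 − 25 = 2
  between Elm and Thorn: 18 + 8 − 12 = 14
  between Thorn and Hadley: 8 + 24 − 18 = 14
Cheapest insertion is between Spruce and Elm, adding 2.
New total = 74 + 2 = 76.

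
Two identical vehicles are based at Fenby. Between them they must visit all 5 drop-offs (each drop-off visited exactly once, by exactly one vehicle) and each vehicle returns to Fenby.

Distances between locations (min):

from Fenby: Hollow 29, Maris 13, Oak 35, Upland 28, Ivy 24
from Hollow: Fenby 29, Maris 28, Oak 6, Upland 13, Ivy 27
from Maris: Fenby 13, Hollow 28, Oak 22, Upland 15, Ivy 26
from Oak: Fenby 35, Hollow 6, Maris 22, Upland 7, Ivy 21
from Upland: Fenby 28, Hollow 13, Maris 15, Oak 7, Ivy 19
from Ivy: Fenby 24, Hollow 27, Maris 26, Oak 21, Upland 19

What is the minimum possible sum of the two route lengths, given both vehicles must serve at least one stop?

Try each way of splitting the stops between the two vehicles (each non-empty) and, for each split, find the best tour for each vehicle:
  {Hollow} + {Maris, Oak, Upland, Ivy}: 58 + 80 = 138
  {Maris} + {Hollow, Oak, Upland, Ivy}: 26 + 85 = 111
  {Hollow, Maris} + {Oak, Upland, Ivy}: 70 + 80 = 150
  {Oak} + {Hollow, Maris, Upland, Ivy}: 70 + 92 = 162
  {Hollow, Oak} + {Maris, Upland, Ivy}: 70 + 71 = 141
  {Maris, Oak} + {Hollow, Upland, Ivy}: 70 + 85 = 155
  … (15 splits in total)
Best: vehicle 1 Fenby → Maris → Fenby = 26; vehicle 2 Fenby → Hollow → Oak → Upland → Ivy → Fenby = 85; combined 111.

Minimum combined distance: 111 min.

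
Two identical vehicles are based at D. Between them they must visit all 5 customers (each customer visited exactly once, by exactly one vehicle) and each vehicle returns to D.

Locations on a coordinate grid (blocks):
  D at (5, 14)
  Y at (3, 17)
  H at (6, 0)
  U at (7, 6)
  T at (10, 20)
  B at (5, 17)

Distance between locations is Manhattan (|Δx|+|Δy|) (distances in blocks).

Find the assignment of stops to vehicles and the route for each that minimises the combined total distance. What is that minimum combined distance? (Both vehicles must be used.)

Check every non-empty split of the stops between the two vehicles; for each half take its own optimal tour:
  {Y} + {H, U, T, B}: 10 + 50 = 60
  {H} + {Y, U, T, B}: 30 + 42 = 72
  {Y, H} + {U, T, B}: 40 + 38 = 78
  {U} + {Y, H, T, B}: 20 + 54 = 74
  {Y, U} + {H, T, B}: 30 + 50 = 80
  {H, U} + {Y, T, B}: 32 + 26 = 58
  … (15 splits in total)
Best: vehicle 1 D → H → U → D = 32; vehicle 2 D → Y → T → B → D = 26; combined 58.

58 blocks — the smallest possible combined total.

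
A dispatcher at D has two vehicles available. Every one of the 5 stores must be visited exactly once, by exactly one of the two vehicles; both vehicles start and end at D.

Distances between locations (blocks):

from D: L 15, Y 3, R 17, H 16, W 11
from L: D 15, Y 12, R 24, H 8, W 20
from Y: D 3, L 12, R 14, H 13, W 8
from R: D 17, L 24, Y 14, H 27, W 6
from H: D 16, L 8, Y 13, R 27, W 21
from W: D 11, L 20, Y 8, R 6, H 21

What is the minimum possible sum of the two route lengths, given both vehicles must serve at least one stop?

71 blocks — the smallest possible combined total.

Check every non-empty split of the stops between the two vehicles; for each half take its own optimal tour:
  {L} + {Y, R, H, W}: 30 + 60 = 90
  {Y} + {L, R, H, W}: 6 + 65 = 71
  {L, Y} + {R, H, W}: 30 + 60 = 90
  {R} + {L, Y, H, W}: 34 + 55 = 89
  {L, R} + {Y, H, W}: 56 + 48 = 104
  {Y, R} + {L, H, W}: 34 + 55 = 89
  … (15 splits in total)
Best: vehicle 1 D → Y → D = 6; vehicle 2 D → H → L → R → W → D = 65; combined 71.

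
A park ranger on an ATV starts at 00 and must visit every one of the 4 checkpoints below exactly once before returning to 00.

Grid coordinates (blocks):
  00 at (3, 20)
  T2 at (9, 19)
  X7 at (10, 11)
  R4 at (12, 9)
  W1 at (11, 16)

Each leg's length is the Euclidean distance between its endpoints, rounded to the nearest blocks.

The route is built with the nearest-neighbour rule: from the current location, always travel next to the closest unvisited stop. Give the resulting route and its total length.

00 → [T2:6 / W1:9 / X7:11 / R4:14] → T2 (6)
T2 → [W1:4 / X7:8 / R4:10] → W1 (4)
W1 → [X7:5 / R4:7] → X7 (5)
X7 → [R4:3] → R4 (3)
Return R4→00: 14.
Total = 6 + 4 + 5 + 3 + 14 = 32.

Total distance 32 blocks via the nearest-neighbour route 00 → T2 → W1 → X7 → R4 → 00.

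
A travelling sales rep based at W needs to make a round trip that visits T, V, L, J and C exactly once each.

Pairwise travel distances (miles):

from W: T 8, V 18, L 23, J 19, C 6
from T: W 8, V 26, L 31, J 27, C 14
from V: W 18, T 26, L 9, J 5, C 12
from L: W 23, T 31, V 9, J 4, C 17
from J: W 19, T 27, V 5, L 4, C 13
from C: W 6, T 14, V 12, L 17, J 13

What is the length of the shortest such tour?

Minimum total distance: 66 miles.

There are 60 distinct closed tours to check (reversals are equivalent).
W - T - V - L - J - C - W: 8+26+9+4+13+6 = 66
W - T - V - L - C - J - W: 8+26+9+17+13+19 = 92
W - T - V - J - L - C - W: 8+26+5+4+17+6 = 66
W - T - V - J - C - L - W: 8+26+5+13+17+23 = 92
W - T - V - C - L - J - W: 8+26+12+17+4+19 = 86
W - T - V - C - J - L - W: 8+26+12+13+4+23 = 86
W - T - L - V - J - C - W: 8+31+9+5+13+6 = 72
W - T - L - V - C - J - W: 8+31+9+12+13+19 = 92
W - T - L - J - V - C - W: 8+31+4+5+12+6 = 66
W - T - L - J - C - V - W: 8+31+4+13+12+18 = 86
W - T - L - C - V - J - W: 8+31+17+12+5+19 = 92
W - T - L - C - J - V - W: 8+31+17+13+5+18 = 92
W - T - J - V - L - C - W: 8+27+5+9+17+6 = 72
W - T - J - V - C - L - W: 8+27+5+12+17+23 = 92
… (46 more)
The minimum is 66.
One optimal route: W → T → V → L → J → C → W (or its reverse).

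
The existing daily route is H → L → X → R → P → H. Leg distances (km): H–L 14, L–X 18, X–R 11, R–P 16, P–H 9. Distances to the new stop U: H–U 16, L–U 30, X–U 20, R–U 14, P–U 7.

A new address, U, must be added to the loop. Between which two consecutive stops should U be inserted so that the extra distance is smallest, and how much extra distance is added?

Insertion cost between consecutive stops i–j is d(i,U) + d(U,j) − d(i,j):
  between H and L: 16 + 30 − 14 = 32
  between L and X: 30 + 20 − 18 = 32
  between X and R: 20 + 14 − 11 = 23
  between R and P: 14 + 7 − 16 = 5
  between P and H: 7 + 16 − 9 = 14
Cheapest insertion is between R and P, adding 5.
New total = 68 + 5 = 73.

+5 km — insert U between R and P.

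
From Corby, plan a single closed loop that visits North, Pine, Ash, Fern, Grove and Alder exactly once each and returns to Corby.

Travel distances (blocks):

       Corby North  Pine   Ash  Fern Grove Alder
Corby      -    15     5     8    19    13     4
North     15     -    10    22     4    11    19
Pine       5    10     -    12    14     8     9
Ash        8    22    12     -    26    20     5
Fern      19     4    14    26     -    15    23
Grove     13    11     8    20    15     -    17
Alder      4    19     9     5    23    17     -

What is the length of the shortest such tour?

There are 360 distinct closed tours to check (reversals are equivalent).
Corby - North - Pine - Ash - Fern - Grove - Alder - Corby: 15+10+12+26+15+17+4 = 99
Corby - North - Pine - Ash - Fern - Alder - Grove - Corby: 15+10+12+26+23+17+13 = 116
Corby - North - Pine - Ash - Grove - Fern - Alder - Corby: 15+10+12+20+15+23+4 = 99
Corby - North - Pine - Ash - Grove - Alder - Fern - Corby: 15+10+12+20+17+23+19 = 116
Corby - North - Pine - Ash - Alder - Fern - Grove - Corby: 15+10+12+5+23+15+13 = 93
Corby - North - Pine - Ash - Alder - Grove - Fern - Corby: 15+10+12+5+17+15+19 = 93
Corby - North - Pine - Fern - Ash - Grove - Alder - Corby: 15+10+14+26+20+17+4 = 106
Corby - North - Pine - Fern - Ash - Alder - Grove - Corby: 15+10+14+26+5+17+13 = 100
… (352 more)
Corby - North - Fern - Grove - Pine - Ash - Alder - Corby: 15+4+15+8+12+5+4 = 63  ← best
The minimum is 63.
One optimal route: Corby → North → Fern → Grove → Pine → Ash → Alder → Corby (or its reverse).

Shortest round trip = 63 blocks.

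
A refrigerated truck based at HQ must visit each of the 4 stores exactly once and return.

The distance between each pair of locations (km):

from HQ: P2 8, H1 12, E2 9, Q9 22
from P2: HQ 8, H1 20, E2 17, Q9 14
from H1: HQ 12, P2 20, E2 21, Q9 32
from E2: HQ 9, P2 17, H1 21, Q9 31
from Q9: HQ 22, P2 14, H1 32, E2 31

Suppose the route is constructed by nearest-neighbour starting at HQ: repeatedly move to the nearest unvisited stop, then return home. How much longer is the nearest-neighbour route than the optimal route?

HQ: P2=8, E2=9, H1=12, Q9=22 ⇒ P2
P2: Q9=14, E2=17, H1=20 ⇒ Q9
Q9: E2=31, H1=32 ⇒ E2
E2: H1=21 ⇒ H1
NN route HQ → P2 → Q9 → E2 → H1 → HQ costs 86.
Optimal: HQ → P2 → Q9 → H1 → E2 → HQ costs 84 (by enumerating all 12 distinct tours).
Excess = 86 − 84 = 2.

Excess over optimum: 2 km.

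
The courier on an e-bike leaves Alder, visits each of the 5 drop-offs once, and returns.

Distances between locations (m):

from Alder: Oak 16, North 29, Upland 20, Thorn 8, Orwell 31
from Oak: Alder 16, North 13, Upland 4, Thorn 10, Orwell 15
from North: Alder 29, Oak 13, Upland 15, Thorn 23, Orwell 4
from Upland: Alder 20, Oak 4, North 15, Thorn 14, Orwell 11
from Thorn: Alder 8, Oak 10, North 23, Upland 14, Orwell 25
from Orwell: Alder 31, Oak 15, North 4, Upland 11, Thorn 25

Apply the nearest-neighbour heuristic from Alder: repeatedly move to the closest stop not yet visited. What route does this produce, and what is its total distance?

From Alder: distances to unvisited — Thorn=8, Oak=16, Upland=20, North=29, Orwell=31. Nearest is Thorn (8).
From Thorn: distances to unvisited — Oak=10, Upland=14, North=23, Orwell=25. Nearest is Oak (10).
From Oak: distances to unvisited — Upland=4, North=13, Orwell=15. Nearest is Upland (4).
From Upland: distances to unvisited — Orwell=11, North=15. Nearest is Orwell (11).
From Orwell: distances to unvisited — North=4. Nearest is North (4).
Return North→Alder: 29.
Total = 8 + 10 + 4 + 11 + 4 + 29 = 66.

Total distance 66 m via the nearest-neighbour route Alder → Thorn → Oak → Upland → Orwell → North → Alder.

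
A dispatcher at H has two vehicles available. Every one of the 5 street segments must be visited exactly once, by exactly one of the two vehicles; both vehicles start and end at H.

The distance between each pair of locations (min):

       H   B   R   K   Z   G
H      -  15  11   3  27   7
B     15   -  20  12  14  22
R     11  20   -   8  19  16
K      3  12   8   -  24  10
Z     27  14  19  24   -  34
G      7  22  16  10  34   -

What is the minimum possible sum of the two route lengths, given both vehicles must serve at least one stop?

Try each way of splitting the stops between the two vehicles (each non-empty) and, for each split, find the best tour for each vehicle:
  {B} + {R, K, Z, G}: 30 + 69 = 99
  {R} + {B, K, Z, G}: 22 + 70 = 92
  {B, R} + {K, Z, G}: 46 + 68 = 114
  {K} + {B, R, Z, G}: 6 + 71 = 77
  {B, K} + {R, Z, G}: 30 + 69 = 99
  {R, K} + {B, Z, G}: 22 + 70 = 92
  … (15 splits in total)
  {B, R, K, Z} + {G}: 59 + 14 = 73  ← best
Best: vehicle 1 H → B → Z → R → K → H = 59; vehicle 2 H → G → H = 14; combined 73.

Minimum combined distance: 73 min.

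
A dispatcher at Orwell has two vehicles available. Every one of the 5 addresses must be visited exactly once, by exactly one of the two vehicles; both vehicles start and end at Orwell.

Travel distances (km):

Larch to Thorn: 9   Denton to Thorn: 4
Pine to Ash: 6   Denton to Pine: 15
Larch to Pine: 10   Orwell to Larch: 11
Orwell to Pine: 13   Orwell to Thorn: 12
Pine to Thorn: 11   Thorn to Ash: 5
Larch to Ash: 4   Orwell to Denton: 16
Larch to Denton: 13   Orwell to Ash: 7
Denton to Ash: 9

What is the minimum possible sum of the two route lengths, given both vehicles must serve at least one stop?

Try each way of splitting the stops between the two vehicles (each non-empty) and, for each split, find the best tour for each vehicle:
  {Larch} + {Denton, Pine, Thorn, Ash}: 22 + 44 = 66
  {Denton} + {Larch, Pine, Thorn, Ash}: 32 + 44 = 76
  {Larch, Denton} + {Pine, Thorn, Ash}: 40 + 36 = 76
  {Pine} + {Larch, Denton, Thorn, Ash}: 26 + 40 = 66
  {Larch, Pine} + {Denton, Thorn, Ash}: 34 + 32 = 66
  {Denton, Pine} + {Larch, Thorn, Ash}: 44 + 32 = 76
  … (15 splits in total)
Best: vehicle 1 Orwell → Larch → Orwell = 22; vehicle 2 Orwell → Denton → Thorn → Pine → Ash → Orwell = 44; combined 66.

Minimum combined distance: 66 km.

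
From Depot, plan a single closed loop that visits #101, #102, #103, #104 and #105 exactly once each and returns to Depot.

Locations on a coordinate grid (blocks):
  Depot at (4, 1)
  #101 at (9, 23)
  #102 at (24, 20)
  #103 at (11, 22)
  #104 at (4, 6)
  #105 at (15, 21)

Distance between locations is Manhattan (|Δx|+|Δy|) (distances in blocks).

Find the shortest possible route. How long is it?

Shortest round trip = 84 blocks.

There are 60 distinct closed tours to check (reversals are equivalent).
Depot - #101 - #102 - #103 - #104 - #105 - Depot: 27+18+15+23+26+31 = 140
Depot - #101 - #102 - #103 - #105 - #104 - Depot: 27+18+15+5+26+5 = 96
Depot - #101 - #102 - #104 - #103 - #105 - Depot: 27+18+34+23+5+31 = 138
Depot - #101 - #102 - #104 - #105 - #103 - Depot: 27+18+34+26+5+28 = 138
Depot - #101 - #102 - #105 - #103 - #104 - Depot: 27+18+10+5+23+5 = 88
Depot - #101 - #102 - #105 - #104 - #103 - Depot: 27+18+10+26+23+28 = 132
Depot - #101 - #103 - #102 - #104 - #105 - Depot: 27+3+15+34+26+31 = 136
Depot - #101 - #103 - #102 - #105 - #104 - Depot: 27+3+15+10+26+5 = 86
Depot - #101 - #103 - #104 - #102 - #105 - Depot: 27+3+23+34+10+31 = 128
Depot - #101 - #103 - #104 - #105 - #102 - Depot: 27+3+23+26+10+39 = 128
Depot - #101 - #103 - #105 - #102 - #104 - Depot: 27+3+5+10+34+5 = 84
Depot - #101 - #103 - #105 - #104 - #102 - Depot: 27+3+5+26+34+39 = 134
Depot - #101 - #104 - #102 - #103 - #105 - Depot: 27+22+34+15+5+31 = 134
Depot - #101 - #104 - #102 - #105 - #103 - Depot: 27+22+34+10+5+28 = 126
… (46 more)
The minimum is 84.
One optimal route: Depot → #101 → #103 → #105 → #102 → #104 → Depot (or its reverse).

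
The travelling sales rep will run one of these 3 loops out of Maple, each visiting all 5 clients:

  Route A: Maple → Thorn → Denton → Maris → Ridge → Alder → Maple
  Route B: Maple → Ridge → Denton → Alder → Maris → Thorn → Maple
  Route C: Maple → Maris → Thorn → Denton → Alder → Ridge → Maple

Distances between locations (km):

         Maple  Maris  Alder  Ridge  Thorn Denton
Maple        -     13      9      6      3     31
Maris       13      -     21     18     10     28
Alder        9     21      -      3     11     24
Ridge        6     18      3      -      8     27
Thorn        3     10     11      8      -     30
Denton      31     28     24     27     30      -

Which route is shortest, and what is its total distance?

Shortest is Route C, total 86 km.

Route A: 3 + 30 + 28 + 18 + 3 + 9 = 91
Route B: 6 + 27 + 24 + 21 + 10 + 3 = 91
Route C: 13 + 10 + 30 + 24 + 3 + 6 = 86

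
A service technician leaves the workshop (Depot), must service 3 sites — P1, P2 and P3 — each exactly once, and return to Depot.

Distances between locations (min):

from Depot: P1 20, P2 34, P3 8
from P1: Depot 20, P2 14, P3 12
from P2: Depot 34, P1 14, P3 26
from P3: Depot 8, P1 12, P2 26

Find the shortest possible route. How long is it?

With 3 stops there are 3!/2 = 3 distinct round trips (a route and its reverse cost the same).
Depot - P1 - P2 - P3 - Depot: 20+14+26+8 = 68
Depot - P1 - P3 - P2 - Depot: 20+12+26+34 = 92
Depot - P2 - P1 - P3 - Depot: 34+14+12+8 = 68
The minimum is 68.
One optimal route: Depot → P1 → P2 → P3 → Depot (or its reverse).

Shortest round trip = 68 min.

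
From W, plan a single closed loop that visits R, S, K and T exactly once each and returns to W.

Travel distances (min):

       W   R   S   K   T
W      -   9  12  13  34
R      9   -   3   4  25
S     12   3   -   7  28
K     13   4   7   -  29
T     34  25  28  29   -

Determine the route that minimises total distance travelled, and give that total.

There are 12 distinct closed tours to check (reversals are equivalent).
W-R-S-K-T-W: 9+3+7+29+34 = 82
W-R-S-T-K-W: 9+3+28+29+13 = 82
W-R-K-S-T-W: 9+4+7+28+34 = 82
W-R-K-T-S-W: 9+4+29+28+12 = 82
W-R-T-S-K-W: 9+25+28+7+13 = 82
W-R-T-K-S-W: 9+25+29+7+12 = 82
W-S-R-K-T-W: 12+3+4+29+34 = 82
W-S-R-T-K-W: 12+3+25+29+13 = 82
W-S-K-R-T-W: 12+7+4+25+34 = 82
W-S-T-R-K-W: 12+28+25+4+13 = 82
W-K-R-S-T-W: 13+4+3+28+34 = 82
W-K-S-R-T-W: 13+7+3+25+34 = 82
The minimum is 82.
One optimal route: W → R → S → K → T → W (or its reverse).

Minimum total distance: 82 min.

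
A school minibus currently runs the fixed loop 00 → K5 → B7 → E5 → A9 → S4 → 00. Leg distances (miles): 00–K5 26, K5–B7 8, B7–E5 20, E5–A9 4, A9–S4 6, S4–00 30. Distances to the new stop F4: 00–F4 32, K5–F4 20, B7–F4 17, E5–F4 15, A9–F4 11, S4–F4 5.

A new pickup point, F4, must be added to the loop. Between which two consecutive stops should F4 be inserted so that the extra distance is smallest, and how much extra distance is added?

+7 miles — insert F4 between S4 and 00.

Insertion cost between consecutive stops i–j is d(i,F4) + d(F4,j) − d(i,j):
  between 00 and K5: 32 + 20 − 26 = 26
  between K5 and B7: 20 + 17 − 8 = 29
  between B7 and E5: 17 + 15 − 20 = 12
  between E5 and A9: 15 + 11 − 4 = 22
  between A9 and S4: 11 + 5 − 6 = 10
  between S4 and 00: 5 + 32 − 30 = 7
Cheapest insertion is between S4 and 00, adding 7.
New total = 94 + 7 = 101.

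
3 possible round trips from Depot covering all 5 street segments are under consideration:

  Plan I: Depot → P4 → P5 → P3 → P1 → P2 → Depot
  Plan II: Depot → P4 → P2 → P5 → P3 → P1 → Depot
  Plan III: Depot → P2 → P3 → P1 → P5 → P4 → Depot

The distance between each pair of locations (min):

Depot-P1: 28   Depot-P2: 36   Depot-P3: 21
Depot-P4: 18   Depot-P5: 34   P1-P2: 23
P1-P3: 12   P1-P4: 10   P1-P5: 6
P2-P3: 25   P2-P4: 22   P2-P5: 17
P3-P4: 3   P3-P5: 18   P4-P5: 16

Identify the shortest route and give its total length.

Plan I: 18 + 16 + 18 + 12 + 23 + 36 = 123
Plan II: 18 + 22 + 17 + 18 + 12 + 28 = 115
Plan III: 36 + 25 + 12 + 6 + 16 + 18 = 113

Shortest is Plan III, total 113 min.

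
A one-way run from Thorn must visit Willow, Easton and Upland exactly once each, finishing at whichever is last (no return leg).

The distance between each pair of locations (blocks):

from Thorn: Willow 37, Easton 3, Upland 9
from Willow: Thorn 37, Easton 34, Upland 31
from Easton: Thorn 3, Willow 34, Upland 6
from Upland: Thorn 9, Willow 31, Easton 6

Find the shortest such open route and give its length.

There are 3! = 6 possible orderings.
Thorn → Willow → Easton → Upland: 37+34+6 = 77
Thorn → Willow → Upland → Easton: 37+31+6 = 74
Thorn → Easton → Willow → Upland: 3+34+31 = 68
Thorn → Easton → Upland → Willow: 3+6+31 = 40
Thorn → Upland → Willow → Easton: 9+31+34 = 74
Thorn → Upland → Easton → Willow: 9+6+34 = 49
The minimum is 40.
One shortest path: Thorn → Easton → Upland → Willow.

Shortest open route: 40 blocks.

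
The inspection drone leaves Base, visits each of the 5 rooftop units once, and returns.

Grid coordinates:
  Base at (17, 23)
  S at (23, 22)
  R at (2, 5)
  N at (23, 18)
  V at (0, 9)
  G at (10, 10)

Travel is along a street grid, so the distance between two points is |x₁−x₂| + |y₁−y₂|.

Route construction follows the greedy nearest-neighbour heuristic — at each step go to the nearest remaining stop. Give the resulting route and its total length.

Base → [S:7 / N:11 / G:20 / V:31 / R:33] → S (7)
S → [N:4 / G:25 / V:36 / R:38] → N (4)
N → [G:21 / V:32 / R:34] → G (21)
G → [V:11 / R:13] → V (11)
V → [R:6] → R (6)
Return R→Base: 33.
Total = 7 + 4 + 21 + 11 + 6 + 33 = 82.

Total distance 82 via the nearest-neighbour route Base → S → N → G → V → R → Base.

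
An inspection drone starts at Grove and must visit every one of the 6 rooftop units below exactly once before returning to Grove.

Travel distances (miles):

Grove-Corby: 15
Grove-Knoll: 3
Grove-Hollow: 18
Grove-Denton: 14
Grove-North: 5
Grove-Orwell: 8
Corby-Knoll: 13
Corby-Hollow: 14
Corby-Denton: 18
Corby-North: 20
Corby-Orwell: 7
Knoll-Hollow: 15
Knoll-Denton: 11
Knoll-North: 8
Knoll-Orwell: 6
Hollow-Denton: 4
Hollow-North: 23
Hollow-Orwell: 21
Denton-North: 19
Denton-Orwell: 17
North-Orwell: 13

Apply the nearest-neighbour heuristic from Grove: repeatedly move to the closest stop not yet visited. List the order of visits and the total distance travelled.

From Grove: distances to unvisited — Knoll=3, North=5, Orwell=8, Denton=14, Corby=15, Hollow=18. Nearest is Knoll (3).
From Knoll: distances to unvisited — Orwell=6, North=8, Denton=11, Corby=13, Hollow=15. Nearest is Orwell (6).
From Orwell: distances to unvisited — Corby=7, North=13, Denton=17, Hollow=21. Nearest is Corby (7).
From Corby: distances to unvisited — Hollow=14, Denton=18, North=20. Nearest is Hollow (14).
From Hollow: distances to unvisited — Denton=4, North=23. Nearest is Denton (4).
From Denton: distances to unvisited — North=19. Nearest is North (19).
Return North→Grove: 5.
Total = 3 + 6 + 7 + 14 + 4 + 19 + 5 = 58.

Total distance 58 miles via the nearest-neighbour route Grove → Knoll → Orwell → Corby → Hollow → Denton → North → Grove.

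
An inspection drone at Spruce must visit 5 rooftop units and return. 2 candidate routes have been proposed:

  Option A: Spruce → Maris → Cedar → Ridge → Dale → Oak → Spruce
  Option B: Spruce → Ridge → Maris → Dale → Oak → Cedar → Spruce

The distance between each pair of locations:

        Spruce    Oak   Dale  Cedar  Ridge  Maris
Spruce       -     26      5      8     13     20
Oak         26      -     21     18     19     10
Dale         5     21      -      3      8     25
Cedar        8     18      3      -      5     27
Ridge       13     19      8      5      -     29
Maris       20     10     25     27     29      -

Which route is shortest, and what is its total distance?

Option A: 20 + 27 + 5 + 8 + 21 + 26 = 107
Option B: 13 + 29 + 25 + 21 + 18 + 8 = 114

Shortest is Option A, total 107.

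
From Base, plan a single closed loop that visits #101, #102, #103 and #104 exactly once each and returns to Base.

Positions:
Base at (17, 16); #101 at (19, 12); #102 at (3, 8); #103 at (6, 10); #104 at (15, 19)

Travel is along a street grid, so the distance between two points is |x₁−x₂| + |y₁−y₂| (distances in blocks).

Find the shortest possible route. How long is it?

Base - #101 - #102 - #103 - #104 - Base: 6+20+5+18+5 = 54
Base - #101 - #102 - #104 - #103 - Base: 6+20+23+18+17 = 84
Base - #101 - #103 - #102 - #104 - Base: 6+15+5+23+5 = 54
Base - #101 - #103 - #104 - #102 - Base: 6+15+18+23+22 = 84
Base - #101 - #104 - #102 - #103 - Base: 6+11+23+5+17 = 62
Base - #101 - #104 - #103 - #102 - Base: 6+11+18+5+22 = 62
Base - #102 - #101 - #103 - #104 - Base: 22+20+15+18+5 = 80
Base - #102 - #101 - #104 - #103 - Base: 22+20+11+18+17 = 88
Base - #102 - #103 - #101 - #104 - Base: 22+5+15+11+5 = 58
Base - #102 - #104 - #101 - #103 - Base: 22+23+11+15+17 = 88
Base - #103 - #101 - #102 - #104 - Base: 17+15+20+23+5 = 80
Base - #103 - #102 - #101 - #104 - Base: 17+5+20+11+5 = 58
The minimum is 54.
One optimal route: Base → #101 → #102 → #103 → #104 → Base (or its reverse).

54 blocks — the shortest possible round trip.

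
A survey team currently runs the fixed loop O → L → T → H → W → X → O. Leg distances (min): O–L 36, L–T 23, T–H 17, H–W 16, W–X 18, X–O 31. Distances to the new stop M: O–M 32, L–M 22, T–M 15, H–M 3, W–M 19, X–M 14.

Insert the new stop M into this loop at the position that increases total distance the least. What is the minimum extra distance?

+1 min — insert M between T and H.

Insertion cost between consecutive stops i–j is d(i,M) + d(M,j) − d(i,j):
  between O and L: 32 + 22 − 36 = 18
  between L and T: 22 + 15 − 23 = 14
  between T and H: 15 + 3 − 17 = 1
  between H and W: 3 + 19 − 16 = 6
  between W and X: 19 + 14 − 18 = 15
  between X and O: 14 + 32 − 31 = 15
Cheapest insertion is between T and H, adding 1.
New total = 141 + 1 = 142.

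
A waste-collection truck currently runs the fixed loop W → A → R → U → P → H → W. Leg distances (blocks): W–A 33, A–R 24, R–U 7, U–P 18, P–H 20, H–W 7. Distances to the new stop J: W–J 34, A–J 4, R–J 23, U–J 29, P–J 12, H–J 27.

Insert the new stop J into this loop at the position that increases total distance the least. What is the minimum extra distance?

Minimum extra distance: 3 blocks, inserting J between A and R.

Insertion cost between consecutive stops i–j is d(i,J) + d(J,j) − d(i,j):
  between W and A: 34 + 4 − 33 = 5
  between A and R: 4 + 23 − 24 = 3
  between R and U: 23 + 29 − 7 = 45
  between U and P: 29 + 12 − 18 = 23
  between P and H: 12 + 27 − 20 = 19
  between H and W: 27 + 34 − 7 = 54
Cheapest insertion is between A and R, adding 3.
New total = 109 + 3 = 112.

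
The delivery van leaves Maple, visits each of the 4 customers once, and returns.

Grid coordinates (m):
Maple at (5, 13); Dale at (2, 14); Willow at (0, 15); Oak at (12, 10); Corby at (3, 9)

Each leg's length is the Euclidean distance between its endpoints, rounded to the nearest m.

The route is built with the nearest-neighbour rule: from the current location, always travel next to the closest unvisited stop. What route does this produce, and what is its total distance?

29 m along Maple → Dale → Willow → Corby → Oak → Maple.

From Maple: distances to unvisited — Dale=3, Corby=4, Willow=5, Oak=8. Nearest is Dale (3).
From Dale: distances to unvisited — Willow=2, Corby=5, Oak=11. Nearest is Willow (2).
From Willow: distances to unvisited — Corby=7, Oak=13. Nearest is Corby (7).
From Corby: distances to unvisited — Oak=9. Nearest is Oak (9).
Return Oak→Maple: 8.
Total = 3 + 2 + 7 + 9 + 8 = 29.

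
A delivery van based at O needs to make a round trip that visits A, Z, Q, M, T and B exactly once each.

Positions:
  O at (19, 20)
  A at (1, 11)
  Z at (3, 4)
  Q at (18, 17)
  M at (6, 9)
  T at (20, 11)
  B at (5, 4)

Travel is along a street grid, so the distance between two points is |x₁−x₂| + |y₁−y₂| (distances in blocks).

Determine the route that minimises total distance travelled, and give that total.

With 6 stops there are 6!/2 = 360 distinct round trips (a route and its reverse cost the same).
O - A - Z - Q - M - T - B - O: 27+9+28+20+16+22+30 = 152
O - A - Z - Q - M - B - T - O: 27+9+28+20+6+22+10 = 122
O - A - Z - Q - T - M - B - O: 27+9+28+8+16+6+30 = 124
O - A - Z - Q - T - B - M - O: 27+9+28+8+22+6+24 = 124
O - A - Z - Q - B - M - T - O: 27+9+28+26+6+16+10 = 122
O - A - Z - Q - B - T - M - O: 27+9+28+26+22+16+24 = 152
O - A - Z - M - Q - T - B - O: 27+9+8+20+8+22+30 = 124
O - A - Z - M - Q - B - T - O: 27+9+8+20+26+22+10 = 122
… (352 more)
O - Q - A - Z - B - M - T - O: 4+23+9+2+6+16+10 = 70  ← best
The minimum is 70.
One optimal route: O → Q → A → Z → B → M → T → O (or its reverse).

Shortest round trip = 70 blocks.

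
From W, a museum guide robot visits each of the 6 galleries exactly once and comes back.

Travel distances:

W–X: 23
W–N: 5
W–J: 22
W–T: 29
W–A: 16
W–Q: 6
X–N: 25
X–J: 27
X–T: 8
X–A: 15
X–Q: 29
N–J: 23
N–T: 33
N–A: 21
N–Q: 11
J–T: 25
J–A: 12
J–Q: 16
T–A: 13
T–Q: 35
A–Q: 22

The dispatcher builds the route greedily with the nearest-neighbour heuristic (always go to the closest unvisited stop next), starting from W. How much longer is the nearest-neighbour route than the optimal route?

From W: N=5, Q=6, A=16, J=22, X=23, T=29 → choose N (5).
From N: Q=11, A=21, J=23, X=25, T=33 → choose Q (11).
From Q: J=16, A=22, X=29, T=35 → choose J (16).
From J: A=12, T=25, X=27 → choose A (12).
From A: T=13, X=15 → choose T (13).
From T: X=8 → choose X (8).
NN route W → N → Q → J → A → T → X → W costs 88.
Optimal: W → N → X → T → A → J → Q → W costs 85 (by enumerating all 360 distinct tours).
Excess = 88 − 85 = 3.

3 longer than the optimal tour.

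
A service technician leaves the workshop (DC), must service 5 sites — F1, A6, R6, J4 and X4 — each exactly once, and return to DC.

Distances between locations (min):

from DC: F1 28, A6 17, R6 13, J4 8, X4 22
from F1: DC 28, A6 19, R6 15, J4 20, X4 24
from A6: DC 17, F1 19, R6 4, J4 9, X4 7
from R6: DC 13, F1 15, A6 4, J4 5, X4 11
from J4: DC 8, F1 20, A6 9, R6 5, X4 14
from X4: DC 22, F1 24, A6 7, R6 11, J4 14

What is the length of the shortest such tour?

76 min — the shortest possible round trip.

There are 60 distinct closed tours to check (reversals are equivalent).
DC→F1→A6→R6→J4→X4→DC: 28+19+4+5+14+22 = 92
DC→F1→A6→R6→X4→J4→DC: 28+19+4+11+14+8 = 84
DC→F1→A6→J4→R6→X4→DC: 28+19+9+5+11+22 = 94
DC→F1→A6→J4→X4→R6→DC: 28+19+9+14+11+13 = 94
DC→F1→A6→X4→R6→J4→DC: 28+19+7+11+5+8 = 78
DC→F1→A6→X4→J4→R6→DC: 28+19+7+14+5+13 = 86
DC→F1→R6→A6→J4→X4→DC: 28+15+4+9+14+22 = 92
DC→F1→R6→A6→X4→J4→DC: 28+15+4+7+14+8 = 76
DC→F1→R6→J4→A6→X4→DC: 28+15+5+9+7+22 = 86
DC→F1→R6→J4→X4→A6→DC: 28+15+5+14+7+17 = 86
DC→F1→R6→X4→A6→J4→DC: 28+15+11+7+9+8 = 78
DC→F1→R6→X4→J4→A6→DC: 28+15+11+14+9+17 = 94
DC→F1→J4→A6→R6→X4→DC: 28+20+9+4+11+22 = 94
DC→F1→J4→A6→X4→R6→DC: 28+20+9+7+11+13 = 88
… (46 more)
The minimum is 76.
One optimal route: DC → F1 → R6 → A6 → X4 → J4 → DC (or its reverse).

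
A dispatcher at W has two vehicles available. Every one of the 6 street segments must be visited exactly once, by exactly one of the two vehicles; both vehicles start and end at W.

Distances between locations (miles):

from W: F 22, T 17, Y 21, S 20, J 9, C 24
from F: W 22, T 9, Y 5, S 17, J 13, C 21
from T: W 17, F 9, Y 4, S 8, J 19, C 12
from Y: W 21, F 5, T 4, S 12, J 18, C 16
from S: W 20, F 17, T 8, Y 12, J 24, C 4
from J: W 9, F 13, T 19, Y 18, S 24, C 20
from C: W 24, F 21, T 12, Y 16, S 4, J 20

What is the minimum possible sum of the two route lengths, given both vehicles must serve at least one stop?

There are 2^5 − 1 = 31 ways to divide the 6 stops into two non-empty groups. For each, the best each vehicle can do is its own shortest tour through its group:
  {F} + {T, Y, S, J, C}: 44 + 66 = 110
  {T} + {F, Y, S, J, C}: 34 + 67 = 101
  {F, T} + {Y, S, J, C}: 48 + 66 = 114
  {Y} + {F, T, S, J, C}: 42 + 67 = 109
  {F, Y} + {T, S, J, C}: 48 + 58 = 106
  {T, Y} + {F, S, J, C}: 42 + 67 = 109
  … (31 splits in total)
  {J} + {F, T, Y, S, C}: 18 + 67 = 85  ← best
Best: vehicle 1 W → J → W = 18; vehicle 2 W → F → Y → T → S → C → W = 67; combined 85.

85 miles — the smallest possible combined total.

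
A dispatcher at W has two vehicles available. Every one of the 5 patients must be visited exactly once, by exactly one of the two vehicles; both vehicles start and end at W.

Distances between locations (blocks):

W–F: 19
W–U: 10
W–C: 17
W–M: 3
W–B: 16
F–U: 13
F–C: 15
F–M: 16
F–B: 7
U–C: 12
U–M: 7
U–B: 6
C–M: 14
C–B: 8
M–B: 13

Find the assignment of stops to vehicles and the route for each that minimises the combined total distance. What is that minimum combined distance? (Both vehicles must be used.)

61 blocks — the smallest possible combined total.

Try each way of splitting the stops between the two vehicles (each non-empty) and, for each split, find the best tour for each vehicle:
  {F} + {U, C, M, B}: 38 + 41 = 79
  {U} + {F, C, M, B}: 20 + 51 = 71
  {F, U} + {C, M, B}: 42 + 41 = 83
  {C} + {F, U, M, B}: 34 + 42 = 76
  {F, C} + {U, M, B}: 51 + 32 = 83
  {U, C} + {F, M, B}: 39 + 42 = 81
  … (15 splits in total)
  {M} + {F, U, C, B}: 6 + 55 = 61  ← best
Best: vehicle 1 W → M → W = 6; vehicle 2 W → U → F → B → C → W = 55; combined 61.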